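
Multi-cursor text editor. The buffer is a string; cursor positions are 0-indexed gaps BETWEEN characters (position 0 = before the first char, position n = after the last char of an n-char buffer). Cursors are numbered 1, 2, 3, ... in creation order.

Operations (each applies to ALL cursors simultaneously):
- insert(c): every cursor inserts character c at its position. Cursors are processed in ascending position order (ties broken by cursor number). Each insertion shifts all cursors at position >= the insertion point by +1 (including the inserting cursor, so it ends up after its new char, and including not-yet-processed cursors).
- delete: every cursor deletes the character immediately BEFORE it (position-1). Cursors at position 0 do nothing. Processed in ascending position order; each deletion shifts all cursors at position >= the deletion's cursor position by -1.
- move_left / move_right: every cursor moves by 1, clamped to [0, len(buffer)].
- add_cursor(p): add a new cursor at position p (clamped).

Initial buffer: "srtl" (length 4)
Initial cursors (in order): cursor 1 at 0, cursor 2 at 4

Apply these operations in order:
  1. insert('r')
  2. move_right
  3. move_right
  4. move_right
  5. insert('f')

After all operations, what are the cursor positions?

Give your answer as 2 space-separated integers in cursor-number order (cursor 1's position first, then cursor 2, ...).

Answer: 5 8

Derivation:
After op 1 (insert('r')): buffer="rsrtlr" (len 6), cursors c1@1 c2@6, authorship 1....2
After op 2 (move_right): buffer="rsrtlr" (len 6), cursors c1@2 c2@6, authorship 1....2
After op 3 (move_right): buffer="rsrtlr" (len 6), cursors c1@3 c2@6, authorship 1....2
After op 4 (move_right): buffer="rsrtlr" (len 6), cursors c1@4 c2@6, authorship 1....2
After op 5 (insert('f')): buffer="rsrtflrf" (len 8), cursors c1@5 c2@8, authorship 1...1.22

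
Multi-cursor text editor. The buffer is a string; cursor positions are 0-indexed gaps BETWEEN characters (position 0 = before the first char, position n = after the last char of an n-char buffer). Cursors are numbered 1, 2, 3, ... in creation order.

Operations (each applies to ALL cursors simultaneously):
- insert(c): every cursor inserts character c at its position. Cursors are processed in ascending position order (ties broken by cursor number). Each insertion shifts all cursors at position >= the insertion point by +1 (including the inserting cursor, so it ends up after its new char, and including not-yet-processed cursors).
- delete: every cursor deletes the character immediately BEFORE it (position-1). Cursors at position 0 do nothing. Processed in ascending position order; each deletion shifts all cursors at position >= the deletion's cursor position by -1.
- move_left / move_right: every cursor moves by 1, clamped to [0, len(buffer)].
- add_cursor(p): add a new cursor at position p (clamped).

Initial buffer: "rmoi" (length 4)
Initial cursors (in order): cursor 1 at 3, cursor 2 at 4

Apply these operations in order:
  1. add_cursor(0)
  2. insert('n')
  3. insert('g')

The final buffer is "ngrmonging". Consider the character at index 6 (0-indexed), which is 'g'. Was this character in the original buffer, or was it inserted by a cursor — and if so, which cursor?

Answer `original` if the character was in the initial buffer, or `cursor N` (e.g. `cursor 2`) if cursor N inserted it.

Answer: cursor 1

Derivation:
After op 1 (add_cursor(0)): buffer="rmoi" (len 4), cursors c3@0 c1@3 c2@4, authorship ....
After op 2 (insert('n')): buffer="nrmonin" (len 7), cursors c3@1 c1@5 c2@7, authorship 3...1.2
After op 3 (insert('g')): buffer="ngrmonging" (len 10), cursors c3@2 c1@7 c2@10, authorship 33...11.22
Authorship (.=original, N=cursor N): 3 3 . . . 1 1 . 2 2
Index 6: author = 1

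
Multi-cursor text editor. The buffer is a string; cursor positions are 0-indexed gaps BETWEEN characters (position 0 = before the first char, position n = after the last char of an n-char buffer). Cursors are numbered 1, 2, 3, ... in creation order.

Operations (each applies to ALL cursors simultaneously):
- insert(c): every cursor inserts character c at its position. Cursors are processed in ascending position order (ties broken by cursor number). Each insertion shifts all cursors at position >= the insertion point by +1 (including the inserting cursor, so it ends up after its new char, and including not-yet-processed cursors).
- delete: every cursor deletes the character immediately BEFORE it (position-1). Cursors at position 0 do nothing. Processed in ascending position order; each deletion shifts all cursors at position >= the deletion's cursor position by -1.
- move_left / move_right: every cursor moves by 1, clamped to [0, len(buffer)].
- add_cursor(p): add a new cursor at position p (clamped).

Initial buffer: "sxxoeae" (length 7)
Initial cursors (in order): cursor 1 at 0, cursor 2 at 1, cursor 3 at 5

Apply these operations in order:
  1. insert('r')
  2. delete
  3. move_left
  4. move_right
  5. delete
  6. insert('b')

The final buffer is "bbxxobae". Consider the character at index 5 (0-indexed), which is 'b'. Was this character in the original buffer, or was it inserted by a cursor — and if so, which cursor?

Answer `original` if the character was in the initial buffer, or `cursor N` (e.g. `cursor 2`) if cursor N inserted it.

After op 1 (insert('r')): buffer="rsrxxoerae" (len 10), cursors c1@1 c2@3 c3@8, authorship 1.2....3..
After op 2 (delete): buffer="sxxoeae" (len 7), cursors c1@0 c2@1 c3@5, authorship .......
After op 3 (move_left): buffer="sxxoeae" (len 7), cursors c1@0 c2@0 c3@4, authorship .......
After op 4 (move_right): buffer="sxxoeae" (len 7), cursors c1@1 c2@1 c3@5, authorship .......
After op 5 (delete): buffer="xxoae" (len 5), cursors c1@0 c2@0 c3@3, authorship .....
After op 6 (insert('b')): buffer="bbxxobae" (len 8), cursors c1@2 c2@2 c3@6, authorship 12...3..
Authorship (.=original, N=cursor N): 1 2 . . . 3 . .
Index 5: author = 3

Answer: cursor 3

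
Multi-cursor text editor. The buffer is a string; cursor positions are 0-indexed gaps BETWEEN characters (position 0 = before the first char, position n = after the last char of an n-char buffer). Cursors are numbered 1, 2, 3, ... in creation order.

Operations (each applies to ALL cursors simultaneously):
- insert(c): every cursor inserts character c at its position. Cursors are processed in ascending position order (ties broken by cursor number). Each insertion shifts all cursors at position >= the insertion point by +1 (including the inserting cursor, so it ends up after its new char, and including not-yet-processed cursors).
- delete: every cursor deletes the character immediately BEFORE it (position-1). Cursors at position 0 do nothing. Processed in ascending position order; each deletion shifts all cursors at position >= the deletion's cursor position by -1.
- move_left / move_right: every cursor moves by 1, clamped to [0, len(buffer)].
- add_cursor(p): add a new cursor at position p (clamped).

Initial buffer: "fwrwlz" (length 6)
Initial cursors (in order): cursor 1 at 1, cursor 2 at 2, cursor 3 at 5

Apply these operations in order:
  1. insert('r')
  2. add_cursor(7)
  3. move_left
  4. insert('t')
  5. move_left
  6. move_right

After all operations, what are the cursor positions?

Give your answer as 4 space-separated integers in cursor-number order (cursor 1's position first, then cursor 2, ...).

After op 1 (insert('r')): buffer="frwrrwlrz" (len 9), cursors c1@2 c2@4 c3@8, authorship .1.2...3.
After op 2 (add_cursor(7)): buffer="frwrrwlrz" (len 9), cursors c1@2 c2@4 c4@7 c3@8, authorship .1.2...3.
After op 3 (move_left): buffer="frwrrwlrz" (len 9), cursors c1@1 c2@3 c4@6 c3@7, authorship .1.2...3.
After op 4 (insert('t')): buffer="ftrwtrrwtltrz" (len 13), cursors c1@2 c2@5 c4@9 c3@11, authorship .11.22..4.33.
After op 5 (move_left): buffer="ftrwtrrwtltrz" (len 13), cursors c1@1 c2@4 c4@8 c3@10, authorship .11.22..4.33.
After op 6 (move_right): buffer="ftrwtrrwtltrz" (len 13), cursors c1@2 c2@5 c4@9 c3@11, authorship .11.22..4.33.

Answer: 2 5 11 9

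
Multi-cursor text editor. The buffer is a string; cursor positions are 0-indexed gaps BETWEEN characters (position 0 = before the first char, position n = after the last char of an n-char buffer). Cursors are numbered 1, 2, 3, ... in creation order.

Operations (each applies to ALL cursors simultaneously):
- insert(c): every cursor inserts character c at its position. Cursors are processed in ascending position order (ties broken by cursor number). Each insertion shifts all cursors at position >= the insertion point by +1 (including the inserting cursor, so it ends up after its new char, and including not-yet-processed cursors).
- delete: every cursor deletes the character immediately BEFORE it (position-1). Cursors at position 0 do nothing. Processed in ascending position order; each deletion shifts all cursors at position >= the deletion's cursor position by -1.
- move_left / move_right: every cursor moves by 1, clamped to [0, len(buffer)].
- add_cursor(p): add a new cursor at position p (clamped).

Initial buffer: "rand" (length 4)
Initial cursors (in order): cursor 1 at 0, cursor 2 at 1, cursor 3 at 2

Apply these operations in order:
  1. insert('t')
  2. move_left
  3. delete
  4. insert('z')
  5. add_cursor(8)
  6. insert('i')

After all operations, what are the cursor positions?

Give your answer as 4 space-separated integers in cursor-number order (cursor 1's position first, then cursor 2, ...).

After op 1 (insert('t')): buffer="trtatnd" (len 7), cursors c1@1 c2@3 c3@5, authorship 1.2.3..
After op 2 (move_left): buffer="trtatnd" (len 7), cursors c1@0 c2@2 c3@4, authorship 1.2.3..
After op 3 (delete): buffer="tttnd" (len 5), cursors c1@0 c2@1 c3@2, authorship 123..
After op 4 (insert('z')): buffer="ztztztnd" (len 8), cursors c1@1 c2@3 c3@5, authorship 112233..
After op 5 (add_cursor(8)): buffer="ztztztnd" (len 8), cursors c1@1 c2@3 c3@5 c4@8, authorship 112233..
After op 6 (insert('i')): buffer="zitzitzitndi" (len 12), cursors c1@2 c2@5 c3@8 c4@12, authorship 111222333..4

Answer: 2 5 8 12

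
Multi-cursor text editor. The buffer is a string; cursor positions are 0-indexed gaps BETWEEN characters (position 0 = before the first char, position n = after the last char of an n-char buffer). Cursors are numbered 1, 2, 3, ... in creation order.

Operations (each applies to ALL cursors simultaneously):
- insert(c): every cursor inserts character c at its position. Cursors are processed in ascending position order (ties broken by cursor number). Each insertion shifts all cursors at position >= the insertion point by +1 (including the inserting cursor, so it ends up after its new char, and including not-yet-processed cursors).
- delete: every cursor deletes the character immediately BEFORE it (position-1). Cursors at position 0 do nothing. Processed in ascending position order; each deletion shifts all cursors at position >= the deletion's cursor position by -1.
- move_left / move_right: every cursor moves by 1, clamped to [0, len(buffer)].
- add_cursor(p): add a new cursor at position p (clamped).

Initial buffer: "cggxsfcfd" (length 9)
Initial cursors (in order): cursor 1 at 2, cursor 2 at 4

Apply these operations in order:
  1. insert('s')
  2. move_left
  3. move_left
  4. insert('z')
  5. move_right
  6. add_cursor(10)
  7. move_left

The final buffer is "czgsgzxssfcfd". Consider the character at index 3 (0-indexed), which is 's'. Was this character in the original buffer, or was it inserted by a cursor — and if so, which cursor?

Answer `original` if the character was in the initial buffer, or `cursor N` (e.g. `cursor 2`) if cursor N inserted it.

After op 1 (insert('s')): buffer="cgsgxssfcfd" (len 11), cursors c1@3 c2@6, authorship ..1..2.....
After op 2 (move_left): buffer="cgsgxssfcfd" (len 11), cursors c1@2 c2@5, authorship ..1..2.....
After op 3 (move_left): buffer="cgsgxssfcfd" (len 11), cursors c1@1 c2@4, authorship ..1..2.....
After op 4 (insert('z')): buffer="czgsgzxssfcfd" (len 13), cursors c1@2 c2@6, authorship .1.1.2.2.....
After op 5 (move_right): buffer="czgsgzxssfcfd" (len 13), cursors c1@3 c2@7, authorship .1.1.2.2.....
After op 6 (add_cursor(10)): buffer="czgsgzxssfcfd" (len 13), cursors c1@3 c2@7 c3@10, authorship .1.1.2.2.....
After op 7 (move_left): buffer="czgsgzxssfcfd" (len 13), cursors c1@2 c2@6 c3@9, authorship .1.1.2.2.....
Authorship (.=original, N=cursor N): . 1 . 1 . 2 . 2 . . . . .
Index 3: author = 1

Answer: cursor 1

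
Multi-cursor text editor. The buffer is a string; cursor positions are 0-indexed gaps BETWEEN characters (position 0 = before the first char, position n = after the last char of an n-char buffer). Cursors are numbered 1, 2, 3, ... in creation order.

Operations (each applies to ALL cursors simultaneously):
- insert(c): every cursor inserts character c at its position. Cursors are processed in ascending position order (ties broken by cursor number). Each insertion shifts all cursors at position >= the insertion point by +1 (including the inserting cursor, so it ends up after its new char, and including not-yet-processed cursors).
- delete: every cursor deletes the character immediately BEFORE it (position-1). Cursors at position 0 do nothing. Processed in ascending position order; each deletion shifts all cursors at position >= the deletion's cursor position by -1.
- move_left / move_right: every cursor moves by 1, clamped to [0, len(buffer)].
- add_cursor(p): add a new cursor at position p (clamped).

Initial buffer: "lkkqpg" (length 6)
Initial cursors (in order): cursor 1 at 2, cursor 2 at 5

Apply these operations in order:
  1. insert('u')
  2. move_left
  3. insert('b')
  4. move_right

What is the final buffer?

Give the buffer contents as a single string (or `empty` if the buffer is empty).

Answer: lkbukqpbug

Derivation:
After op 1 (insert('u')): buffer="lkukqpug" (len 8), cursors c1@3 c2@7, authorship ..1...2.
After op 2 (move_left): buffer="lkukqpug" (len 8), cursors c1@2 c2@6, authorship ..1...2.
After op 3 (insert('b')): buffer="lkbukqpbug" (len 10), cursors c1@3 c2@8, authorship ..11...22.
After op 4 (move_right): buffer="lkbukqpbug" (len 10), cursors c1@4 c2@9, authorship ..11...22.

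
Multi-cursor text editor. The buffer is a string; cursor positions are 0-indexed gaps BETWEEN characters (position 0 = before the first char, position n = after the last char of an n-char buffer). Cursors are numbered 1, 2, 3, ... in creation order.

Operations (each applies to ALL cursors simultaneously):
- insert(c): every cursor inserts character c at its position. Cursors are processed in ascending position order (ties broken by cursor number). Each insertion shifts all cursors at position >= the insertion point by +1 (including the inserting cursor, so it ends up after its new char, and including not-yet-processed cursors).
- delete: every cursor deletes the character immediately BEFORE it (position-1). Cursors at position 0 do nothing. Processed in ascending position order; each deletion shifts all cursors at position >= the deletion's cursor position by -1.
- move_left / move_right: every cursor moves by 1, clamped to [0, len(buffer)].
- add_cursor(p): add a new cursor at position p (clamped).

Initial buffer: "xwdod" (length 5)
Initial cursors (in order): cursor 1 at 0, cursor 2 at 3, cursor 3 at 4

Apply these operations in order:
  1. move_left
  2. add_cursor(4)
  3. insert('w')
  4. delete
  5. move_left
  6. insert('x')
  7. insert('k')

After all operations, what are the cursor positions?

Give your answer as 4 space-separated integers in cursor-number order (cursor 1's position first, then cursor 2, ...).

After op 1 (move_left): buffer="xwdod" (len 5), cursors c1@0 c2@2 c3@3, authorship .....
After op 2 (add_cursor(4)): buffer="xwdod" (len 5), cursors c1@0 c2@2 c3@3 c4@4, authorship .....
After op 3 (insert('w')): buffer="wxwwdwowd" (len 9), cursors c1@1 c2@4 c3@6 c4@8, authorship 1..2.3.4.
After op 4 (delete): buffer="xwdod" (len 5), cursors c1@0 c2@2 c3@3 c4@4, authorship .....
After op 5 (move_left): buffer="xwdod" (len 5), cursors c1@0 c2@1 c3@2 c4@3, authorship .....
After op 6 (insert('x')): buffer="xxxwxdxod" (len 9), cursors c1@1 c2@3 c3@5 c4@7, authorship 1.2.3.4..
After op 7 (insert('k')): buffer="xkxxkwxkdxkod" (len 13), cursors c1@2 c2@5 c3@8 c4@11, authorship 11.22.33.44..

Answer: 2 5 8 11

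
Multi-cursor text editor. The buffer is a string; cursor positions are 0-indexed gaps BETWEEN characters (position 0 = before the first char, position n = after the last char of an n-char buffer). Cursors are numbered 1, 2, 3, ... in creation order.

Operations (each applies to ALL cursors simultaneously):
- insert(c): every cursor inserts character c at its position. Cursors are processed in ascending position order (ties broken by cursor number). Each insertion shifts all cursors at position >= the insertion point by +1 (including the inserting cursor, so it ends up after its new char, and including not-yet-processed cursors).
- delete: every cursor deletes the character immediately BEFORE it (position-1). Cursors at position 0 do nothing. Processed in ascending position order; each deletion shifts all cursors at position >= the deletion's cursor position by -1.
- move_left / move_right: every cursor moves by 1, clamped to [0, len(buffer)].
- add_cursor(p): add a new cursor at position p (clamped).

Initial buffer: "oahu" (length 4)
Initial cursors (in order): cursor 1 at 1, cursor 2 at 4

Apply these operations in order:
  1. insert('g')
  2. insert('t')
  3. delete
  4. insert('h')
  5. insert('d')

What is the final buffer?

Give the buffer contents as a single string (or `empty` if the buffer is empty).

After op 1 (insert('g')): buffer="ogahug" (len 6), cursors c1@2 c2@6, authorship .1...2
After op 2 (insert('t')): buffer="ogtahugt" (len 8), cursors c1@3 c2@8, authorship .11...22
After op 3 (delete): buffer="ogahug" (len 6), cursors c1@2 c2@6, authorship .1...2
After op 4 (insert('h')): buffer="oghahugh" (len 8), cursors c1@3 c2@8, authorship .11...22
After op 5 (insert('d')): buffer="oghdahughd" (len 10), cursors c1@4 c2@10, authorship .111...222

Answer: oghdahughd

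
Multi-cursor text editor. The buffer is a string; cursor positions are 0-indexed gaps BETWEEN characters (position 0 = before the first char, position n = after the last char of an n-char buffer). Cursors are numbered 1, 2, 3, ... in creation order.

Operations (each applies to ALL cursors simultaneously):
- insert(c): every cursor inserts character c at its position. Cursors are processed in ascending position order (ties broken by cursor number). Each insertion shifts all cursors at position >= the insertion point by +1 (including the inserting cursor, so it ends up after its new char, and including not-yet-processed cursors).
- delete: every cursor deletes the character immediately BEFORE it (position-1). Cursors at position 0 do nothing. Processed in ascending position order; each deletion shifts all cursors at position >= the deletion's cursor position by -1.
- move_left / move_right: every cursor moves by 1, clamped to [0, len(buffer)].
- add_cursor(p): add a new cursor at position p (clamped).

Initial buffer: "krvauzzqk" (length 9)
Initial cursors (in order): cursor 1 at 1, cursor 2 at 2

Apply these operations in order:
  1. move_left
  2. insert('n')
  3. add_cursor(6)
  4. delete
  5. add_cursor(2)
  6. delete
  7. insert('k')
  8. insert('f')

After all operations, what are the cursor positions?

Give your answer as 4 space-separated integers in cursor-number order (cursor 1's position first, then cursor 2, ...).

After op 1 (move_left): buffer="krvauzzqk" (len 9), cursors c1@0 c2@1, authorship .........
After op 2 (insert('n')): buffer="nknrvauzzqk" (len 11), cursors c1@1 c2@3, authorship 1.2........
After op 3 (add_cursor(6)): buffer="nknrvauzzqk" (len 11), cursors c1@1 c2@3 c3@6, authorship 1.2........
After op 4 (delete): buffer="krvuzzqk" (len 8), cursors c1@0 c2@1 c3@3, authorship ........
After op 5 (add_cursor(2)): buffer="krvuzzqk" (len 8), cursors c1@0 c2@1 c4@2 c3@3, authorship ........
After op 6 (delete): buffer="uzzqk" (len 5), cursors c1@0 c2@0 c3@0 c4@0, authorship .....
After op 7 (insert('k')): buffer="kkkkuzzqk" (len 9), cursors c1@4 c2@4 c3@4 c4@4, authorship 1234.....
After op 8 (insert('f')): buffer="kkkkffffuzzqk" (len 13), cursors c1@8 c2@8 c3@8 c4@8, authorship 12341234.....

Answer: 8 8 8 8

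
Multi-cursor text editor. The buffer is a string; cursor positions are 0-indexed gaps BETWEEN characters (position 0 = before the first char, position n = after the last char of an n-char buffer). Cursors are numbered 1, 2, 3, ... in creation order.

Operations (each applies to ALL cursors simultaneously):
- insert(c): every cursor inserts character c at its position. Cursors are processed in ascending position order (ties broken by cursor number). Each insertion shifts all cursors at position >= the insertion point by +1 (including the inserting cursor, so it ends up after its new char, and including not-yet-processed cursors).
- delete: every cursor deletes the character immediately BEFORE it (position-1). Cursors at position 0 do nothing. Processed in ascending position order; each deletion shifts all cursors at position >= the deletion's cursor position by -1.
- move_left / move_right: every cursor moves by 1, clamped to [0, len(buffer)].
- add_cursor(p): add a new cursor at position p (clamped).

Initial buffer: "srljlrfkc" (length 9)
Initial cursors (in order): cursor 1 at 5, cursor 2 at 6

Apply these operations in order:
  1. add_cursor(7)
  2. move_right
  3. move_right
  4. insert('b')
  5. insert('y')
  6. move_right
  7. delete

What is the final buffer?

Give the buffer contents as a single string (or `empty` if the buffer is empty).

Answer: srljlrfbybyb

Derivation:
After op 1 (add_cursor(7)): buffer="srljlrfkc" (len 9), cursors c1@5 c2@6 c3@7, authorship .........
After op 2 (move_right): buffer="srljlrfkc" (len 9), cursors c1@6 c2@7 c3@8, authorship .........
After op 3 (move_right): buffer="srljlrfkc" (len 9), cursors c1@7 c2@8 c3@9, authorship .........
After op 4 (insert('b')): buffer="srljlrfbkbcb" (len 12), cursors c1@8 c2@10 c3@12, authorship .......1.2.3
After op 5 (insert('y')): buffer="srljlrfbykbycby" (len 15), cursors c1@9 c2@12 c3@15, authorship .......11.22.33
After op 6 (move_right): buffer="srljlrfbykbycby" (len 15), cursors c1@10 c2@13 c3@15, authorship .......11.22.33
After op 7 (delete): buffer="srljlrfbybyb" (len 12), cursors c1@9 c2@11 c3@12, authorship .......11223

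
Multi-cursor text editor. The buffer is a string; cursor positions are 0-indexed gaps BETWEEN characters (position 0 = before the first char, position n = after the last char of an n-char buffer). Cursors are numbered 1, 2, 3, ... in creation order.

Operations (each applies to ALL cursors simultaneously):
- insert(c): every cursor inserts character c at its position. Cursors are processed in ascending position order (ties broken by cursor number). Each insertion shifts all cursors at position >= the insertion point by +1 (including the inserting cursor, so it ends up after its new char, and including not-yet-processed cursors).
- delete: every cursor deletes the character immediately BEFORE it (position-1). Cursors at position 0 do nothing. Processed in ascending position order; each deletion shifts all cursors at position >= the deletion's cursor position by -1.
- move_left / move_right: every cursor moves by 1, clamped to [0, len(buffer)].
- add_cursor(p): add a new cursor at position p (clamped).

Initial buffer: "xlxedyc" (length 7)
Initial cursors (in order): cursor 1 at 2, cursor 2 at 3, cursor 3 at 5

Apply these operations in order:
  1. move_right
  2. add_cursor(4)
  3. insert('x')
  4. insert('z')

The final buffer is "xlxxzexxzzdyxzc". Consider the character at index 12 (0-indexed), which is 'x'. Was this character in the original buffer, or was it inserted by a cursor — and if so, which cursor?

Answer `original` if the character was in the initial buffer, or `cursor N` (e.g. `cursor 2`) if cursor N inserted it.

After op 1 (move_right): buffer="xlxedyc" (len 7), cursors c1@3 c2@4 c3@6, authorship .......
After op 2 (add_cursor(4)): buffer="xlxedyc" (len 7), cursors c1@3 c2@4 c4@4 c3@6, authorship .......
After op 3 (insert('x')): buffer="xlxxexxdyxc" (len 11), cursors c1@4 c2@7 c4@7 c3@10, authorship ...1.24..3.
After op 4 (insert('z')): buffer="xlxxzexxzzdyxzc" (len 15), cursors c1@5 c2@10 c4@10 c3@14, authorship ...11.2424..33.
Authorship (.=original, N=cursor N): . . . 1 1 . 2 4 2 4 . . 3 3 .
Index 12: author = 3

Answer: cursor 3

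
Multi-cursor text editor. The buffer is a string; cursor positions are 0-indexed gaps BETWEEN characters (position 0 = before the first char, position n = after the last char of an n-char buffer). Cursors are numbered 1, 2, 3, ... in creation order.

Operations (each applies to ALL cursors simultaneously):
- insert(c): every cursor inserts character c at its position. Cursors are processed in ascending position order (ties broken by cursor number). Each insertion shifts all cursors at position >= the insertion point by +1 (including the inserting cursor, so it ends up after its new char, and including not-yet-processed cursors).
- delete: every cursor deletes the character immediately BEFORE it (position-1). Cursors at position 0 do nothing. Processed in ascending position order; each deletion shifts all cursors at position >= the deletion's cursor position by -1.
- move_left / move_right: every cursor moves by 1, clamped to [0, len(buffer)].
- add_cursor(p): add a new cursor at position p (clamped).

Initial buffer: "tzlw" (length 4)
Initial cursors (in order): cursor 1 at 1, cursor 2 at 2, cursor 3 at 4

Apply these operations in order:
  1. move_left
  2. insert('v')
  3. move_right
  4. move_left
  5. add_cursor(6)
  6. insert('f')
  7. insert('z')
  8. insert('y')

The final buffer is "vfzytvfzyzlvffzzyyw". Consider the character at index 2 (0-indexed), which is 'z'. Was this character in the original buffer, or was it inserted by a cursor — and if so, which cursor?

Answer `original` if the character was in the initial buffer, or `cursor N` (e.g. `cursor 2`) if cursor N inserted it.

Answer: cursor 1

Derivation:
After op 1 (move_left): buffer="tzlw" (len 4), cursors c1@0 c2@1 c3@3, authorship ....
After op 2 (insert('v')): buffer="vtvzlvw" (len 7), cursors c1@1 c2@3 c3@6, authorship 1.2..3.
After op 3 (move_right): buffer="vtvzlvw" (len 7), cursors c1@2 c2@4 c3@7, authorship 1.2..3.
After op 4 (move_left): buffer="vtvzlvw" (len 7), cursors c1@1 c2@3 c3@6, authorship 1.2..3.
After op 5 (add_cursor(6)): buffer="vtvzlvw" (len 7), cursors c1@1 c2@3 c3@6 c4@6, authorship 1.2..3.
After op 6 (insert('f')): buffer="vftvfzlvffw" (len 11), cursors c1@2 c2@5 c3@10 c4@10, authorship 11.22..334.
After op 7 (insert('z')): buffer="vfztvfzzlvffzzw" (len 15), cursors c1@3 c2@7 c3@14 c4@14, authorship 111.222..33434.
After op 8 (insert('y')): buffer="vfzytvfzyzlvffzzyyw" (len 19), cursors c1@4 c2@9 c3@18 c4@18, authorship 1111.2222..3343434.
Authorship (.=original, N=cursor N): 1 1 1 1 . 2 2 2 2 . . 3 3 4 3 4 3 4 .
Index 2: author = 1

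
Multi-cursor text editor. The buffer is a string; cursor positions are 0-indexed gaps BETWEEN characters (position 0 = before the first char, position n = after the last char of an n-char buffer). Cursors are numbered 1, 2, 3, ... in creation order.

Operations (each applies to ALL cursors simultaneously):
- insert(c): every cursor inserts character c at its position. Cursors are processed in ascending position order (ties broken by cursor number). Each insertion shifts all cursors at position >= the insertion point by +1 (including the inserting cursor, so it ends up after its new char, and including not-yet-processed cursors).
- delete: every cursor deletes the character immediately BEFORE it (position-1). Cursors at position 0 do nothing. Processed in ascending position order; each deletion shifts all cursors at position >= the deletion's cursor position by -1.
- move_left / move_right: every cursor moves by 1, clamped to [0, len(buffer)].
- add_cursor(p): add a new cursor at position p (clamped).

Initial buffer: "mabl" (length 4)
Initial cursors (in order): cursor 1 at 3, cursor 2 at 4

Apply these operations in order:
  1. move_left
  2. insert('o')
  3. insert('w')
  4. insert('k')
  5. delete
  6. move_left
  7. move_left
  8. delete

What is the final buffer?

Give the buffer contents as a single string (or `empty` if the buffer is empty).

After op 1 (move_left): buffer="mabl" (len 4), cursors c1@2 c2@3, authorship ....
After op 2 (insert('o')): buffer="maobol" (len 6), cursors c1@3 c2@5, authorship ..1.2.
After op 3 (insert('w')): buffer="maowbowl" (len 8), cursors c1@4 c2@7, authorship ..11.22.
After op 4 (insert('k')): buffer="maowkbowkl" (len 10), cursors c1@5 c2@9, authorship ..111.222.
After op 5 (delete): buffer="maowbowl" (len 8), cursors c1@4 c2@7, authorship ..11.22.
After op 6 (move_left): buffer="maowbowl" (len 8), cursors c1@3 c2@6, authorship ..11.22.
After op 7 (move_left): buffer="maowbowl" (len 8), cursors c1@2 c2@5, authorship ..11.22.
After op 8 (delete): buffer="mowowl" (len 6), cursors c1@1 c2@3, authorship .1122.

Answer: mowowl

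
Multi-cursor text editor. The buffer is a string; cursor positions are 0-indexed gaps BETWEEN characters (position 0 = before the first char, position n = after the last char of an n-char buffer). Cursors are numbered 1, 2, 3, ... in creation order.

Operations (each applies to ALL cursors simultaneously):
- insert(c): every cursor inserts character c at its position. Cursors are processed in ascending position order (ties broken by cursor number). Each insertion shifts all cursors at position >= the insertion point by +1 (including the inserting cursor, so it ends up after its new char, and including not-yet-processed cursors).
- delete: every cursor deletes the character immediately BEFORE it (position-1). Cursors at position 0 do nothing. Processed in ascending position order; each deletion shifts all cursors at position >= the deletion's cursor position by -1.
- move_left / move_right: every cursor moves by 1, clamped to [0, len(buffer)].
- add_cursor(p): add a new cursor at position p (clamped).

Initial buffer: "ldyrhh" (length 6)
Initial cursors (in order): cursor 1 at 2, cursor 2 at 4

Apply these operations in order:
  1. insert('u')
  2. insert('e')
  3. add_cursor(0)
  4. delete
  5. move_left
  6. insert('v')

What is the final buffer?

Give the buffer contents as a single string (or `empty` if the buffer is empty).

Answer: vldvuyrvuhh

Derivation:
After op 1 (insert('u')): buffer="lduyruhh" (len 8), cursors c1@3 c2@6, authorship ..1..2..
After op 2 (insert('e')): buffer="ldueyruehh" (len 10), cursors c1@4 c2@8, authorship ..11..22..
After op 3 (add_cursor(0)): buffer="ldueyruehh" (len 10), cursors c3@0 c1@4 c2@8, authorship ..11..22..
After op 4 (delete): buffer="lduyruhh" (len 8), cursors c3@0 c1@3 c2@6, authorship ..1..2..
After op 5 (move_left): buffer="lduyruhh" (len 8), cursors c3@0 c1@2 c2@5, authorship ..1..2..
After op 6 (insert('v')): buffer="vldvuyrvuhh" (len 11), cursors c3@1 c1@4 c2@8, authorship 3..11..22..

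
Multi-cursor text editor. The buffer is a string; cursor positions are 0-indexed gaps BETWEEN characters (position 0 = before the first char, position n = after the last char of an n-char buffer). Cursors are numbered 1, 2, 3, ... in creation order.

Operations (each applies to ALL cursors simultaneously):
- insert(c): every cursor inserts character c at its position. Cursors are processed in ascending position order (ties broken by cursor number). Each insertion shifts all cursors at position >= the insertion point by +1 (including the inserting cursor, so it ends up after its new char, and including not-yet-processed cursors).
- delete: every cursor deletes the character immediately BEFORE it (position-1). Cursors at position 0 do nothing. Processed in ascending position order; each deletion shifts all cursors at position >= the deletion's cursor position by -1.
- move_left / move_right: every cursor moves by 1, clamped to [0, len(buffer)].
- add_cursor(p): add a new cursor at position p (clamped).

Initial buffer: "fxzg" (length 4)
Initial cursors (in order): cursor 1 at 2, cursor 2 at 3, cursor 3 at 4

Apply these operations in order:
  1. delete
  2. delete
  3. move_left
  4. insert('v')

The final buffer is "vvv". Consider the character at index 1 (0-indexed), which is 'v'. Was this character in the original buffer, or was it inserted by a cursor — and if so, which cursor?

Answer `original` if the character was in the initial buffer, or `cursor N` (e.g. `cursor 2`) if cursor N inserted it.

After op 1 (delete): buffer="f" (len 1), cursors c1@1 c2@1 c3@1, authorship .
After op 2 (delete): buffer="" (len 0), cursors c1@0 c2@0 c3@0, authorship 
After op 3 (move_left): buffer="" (len 0), cursors c1@0 c2@0 c3@0, authorship 
After op 4 (insert('v')): buffer="vvv" (len 3), cursors c1@3 c2@3 c3@3, authorship 123
Authorship (.=original, N=cursor N): 1 2 3
Index 1: author = 2

Answer: cursor 2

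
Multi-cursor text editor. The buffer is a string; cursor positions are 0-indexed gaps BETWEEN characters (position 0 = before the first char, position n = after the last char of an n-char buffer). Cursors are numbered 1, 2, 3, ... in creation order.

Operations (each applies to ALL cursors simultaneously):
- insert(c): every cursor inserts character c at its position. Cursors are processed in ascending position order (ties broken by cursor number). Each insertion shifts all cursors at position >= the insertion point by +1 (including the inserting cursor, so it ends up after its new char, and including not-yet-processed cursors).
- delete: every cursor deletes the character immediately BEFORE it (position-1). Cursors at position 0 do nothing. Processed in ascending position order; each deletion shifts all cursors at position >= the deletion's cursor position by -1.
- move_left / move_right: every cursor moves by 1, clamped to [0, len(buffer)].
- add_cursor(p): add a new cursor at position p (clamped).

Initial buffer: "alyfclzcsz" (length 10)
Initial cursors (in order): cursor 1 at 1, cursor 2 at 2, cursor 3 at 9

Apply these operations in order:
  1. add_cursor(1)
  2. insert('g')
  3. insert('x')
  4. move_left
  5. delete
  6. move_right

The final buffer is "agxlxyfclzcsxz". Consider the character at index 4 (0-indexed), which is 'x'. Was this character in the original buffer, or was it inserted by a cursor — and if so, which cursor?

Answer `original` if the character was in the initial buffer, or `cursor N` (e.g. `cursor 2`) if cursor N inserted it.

Answer: cursor 2

Derivation:
After op 1 (add_cursor(1)): buffer="alyfclzcsz" (len 10), cursors c1@1 c4@1 c2@2 c3@9, authorship ..........
After op 2 (insert('g')): buffer="agglgyfclzcsgz" (len 14), cursors c1@3 c4@3 c2@5 c3@13, authorship .14.2.......3.
After op 3 (insert('x')): buffer="aggxxlgxyfclzcsgxz" (len 18), cursors c1@5 c4@5 c2@8 c3@17, authorship .1414.22.......33.
After op 4 (move_left): buffer="aggxxlgxyfclzcsgxz" (len 18), cursors c1@4 c4@4 c2@7 c3@16, authorship .1414.22.......33.
After op 5 (delete): buffer="agxlxyfclzcsxz" (len 14), cursors c1@2 c4@2 c2@4 c3@12, authorship .14.2.......3.
After op 6 (move_right): buffer="agxlxyfclzcsxz" (len 14), cursors c1@3 c4@3 c2@5 c3@13, authorship .14.2.......3.
Authorship (.=original, N=cursor N): . 1 4 . 2 . . . . . . . 3 .
Index 4: author = 2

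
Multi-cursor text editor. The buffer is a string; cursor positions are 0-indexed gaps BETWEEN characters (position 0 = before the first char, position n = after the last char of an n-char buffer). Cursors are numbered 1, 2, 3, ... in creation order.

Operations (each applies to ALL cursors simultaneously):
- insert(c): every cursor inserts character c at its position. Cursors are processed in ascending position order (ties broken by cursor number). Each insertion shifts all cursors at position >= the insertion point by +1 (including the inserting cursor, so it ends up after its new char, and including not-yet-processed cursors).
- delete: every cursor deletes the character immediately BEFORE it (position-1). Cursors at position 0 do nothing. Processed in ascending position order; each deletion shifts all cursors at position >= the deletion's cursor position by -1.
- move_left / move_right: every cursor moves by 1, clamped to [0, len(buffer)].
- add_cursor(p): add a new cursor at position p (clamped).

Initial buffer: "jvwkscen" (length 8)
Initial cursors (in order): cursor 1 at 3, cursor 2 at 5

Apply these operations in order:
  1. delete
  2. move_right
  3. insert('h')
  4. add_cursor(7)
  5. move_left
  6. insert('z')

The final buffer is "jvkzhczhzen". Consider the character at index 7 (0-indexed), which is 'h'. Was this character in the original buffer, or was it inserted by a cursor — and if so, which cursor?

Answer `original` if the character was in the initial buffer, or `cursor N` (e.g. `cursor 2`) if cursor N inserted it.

Answer: cursor 2

Derivation:
After op 1 (delete): buffer="jvkcen" (len 6), cursors c1@2 c2@3, authorship ......
After op 2 (move_right): buffer="jvkcen" (len 6), cursors c1@3 c2@4, authorship ......
After op 3 (insert('h')): buffer="jvkhchen" (len 8), cursors c1@4 c2@6, authorship ...1.2..
After op 4 (add_cursor(7)): buffer="jvkhchen" (len 8), cursors c1@4 c2@6 c3@7, authorship ...1.2..
After op 5 (move_left): buffer="jvkhchen" (len 8), cursors c1@3 c2@5 c3@6, authorship ...1.2..
After op 6 (insert('z')): buffer="jvkzhczhzen" (len 11), cursors c1@4 c2@7 c3@9, authorship ...11.223..
Authorship (.=original, N=cursor N): . . . 1 1 . 2 2 3 . .
Index 7: author = 2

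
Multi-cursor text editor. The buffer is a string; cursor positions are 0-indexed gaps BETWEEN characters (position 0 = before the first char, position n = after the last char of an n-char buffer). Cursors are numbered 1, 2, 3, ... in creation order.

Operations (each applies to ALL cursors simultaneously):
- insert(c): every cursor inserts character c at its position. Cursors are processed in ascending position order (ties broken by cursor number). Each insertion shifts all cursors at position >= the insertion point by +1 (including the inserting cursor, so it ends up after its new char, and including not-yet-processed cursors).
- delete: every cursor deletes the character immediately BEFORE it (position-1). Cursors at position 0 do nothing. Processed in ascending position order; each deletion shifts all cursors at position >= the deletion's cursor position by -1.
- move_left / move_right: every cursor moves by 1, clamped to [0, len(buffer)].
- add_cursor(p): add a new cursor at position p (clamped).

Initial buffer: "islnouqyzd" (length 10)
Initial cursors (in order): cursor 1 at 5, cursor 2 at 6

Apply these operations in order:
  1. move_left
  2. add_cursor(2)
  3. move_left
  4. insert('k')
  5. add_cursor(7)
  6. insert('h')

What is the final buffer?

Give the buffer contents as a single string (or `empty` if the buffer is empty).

After op 1 (move_left): buffer="islnouqyzd" (len 10), cursors c1@4 c2@5, authorship ..........
After op 2 (add_cursor(2)): buffer="islnouqyzd" (len 10), cursors c3@2 c1@4 c2@5, authorship ..........
After op 3 (move_left): buffer="islnouqyzd" (len 10), cursors c3@1 c1@3 c2@4, authorship ..........
After op 4 (insert('k')): buffer="ikslknkouqyzd" (len 13), cursors c3@2 c1@5 c2@7, authorship .3..1.2......
After op 5 (add_cursor(7)): buffer="ikslknkouqyzd" (len 13), cursors c3@2 c1@5 c2@7 c4@7, authorship .3..1.2......
After op 6 (insert('h')): buffer="ikhslkhnkhhouqyzd" (len 17), cursors c3@3 c1@7 c2@11 c4@11, authorship .33..11.224......

Answer: ikhslkhnkhhouqyzd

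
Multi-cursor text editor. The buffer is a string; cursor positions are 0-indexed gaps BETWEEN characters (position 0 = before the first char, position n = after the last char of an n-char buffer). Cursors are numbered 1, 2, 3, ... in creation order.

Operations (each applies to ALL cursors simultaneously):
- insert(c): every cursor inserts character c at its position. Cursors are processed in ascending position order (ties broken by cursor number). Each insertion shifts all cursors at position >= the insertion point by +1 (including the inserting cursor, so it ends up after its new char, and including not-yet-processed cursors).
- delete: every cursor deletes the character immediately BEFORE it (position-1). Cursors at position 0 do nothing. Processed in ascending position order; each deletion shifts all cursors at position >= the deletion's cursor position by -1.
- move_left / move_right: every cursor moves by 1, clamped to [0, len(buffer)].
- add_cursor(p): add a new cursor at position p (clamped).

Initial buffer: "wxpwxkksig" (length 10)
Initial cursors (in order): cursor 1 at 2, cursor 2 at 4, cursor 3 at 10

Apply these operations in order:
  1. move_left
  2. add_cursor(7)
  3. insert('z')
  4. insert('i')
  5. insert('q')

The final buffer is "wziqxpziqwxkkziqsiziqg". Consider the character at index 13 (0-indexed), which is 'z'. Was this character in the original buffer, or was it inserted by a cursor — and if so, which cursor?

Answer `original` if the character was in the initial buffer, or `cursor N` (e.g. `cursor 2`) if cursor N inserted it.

After op 1 (move_left): buffer="wxpwxkksig" (len 10), cursors c1@1 c2@3 c3@9, authorship ..........
After op 2 (add_cursor(7)): buffer="wxpwxkksig" (len 10), cursors c1@1 c2@3 c4@7 c3@9, authorship ..........
After op 3 (insert('z')): buffer="wzxpzwxkkzsizg" (len 14), cursors c1@2 c2@5 c4@10 c3@13, authorship .1..2....4..3.
After op 4 (insert('i')): buffer="wzixpziwxkkzisizig" (len 18), cursors c1@3 c2@7 c4@13 c3@17, authorship .11..22....44..33.
After op 5 (insert('q')): buffer="wziqxpziqwxkkziqsiziqg" (len 22), cursors c1@4 c2@9 c4@16 c3@21, authorship .111..222....444..333.
Authorship (.=original, N=cursor N): . 1 1 1 . . 2 2 2 . . . . 4 4 4 . . 3 3 3 .
Index 13: author = 4

Answer: cursor 4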